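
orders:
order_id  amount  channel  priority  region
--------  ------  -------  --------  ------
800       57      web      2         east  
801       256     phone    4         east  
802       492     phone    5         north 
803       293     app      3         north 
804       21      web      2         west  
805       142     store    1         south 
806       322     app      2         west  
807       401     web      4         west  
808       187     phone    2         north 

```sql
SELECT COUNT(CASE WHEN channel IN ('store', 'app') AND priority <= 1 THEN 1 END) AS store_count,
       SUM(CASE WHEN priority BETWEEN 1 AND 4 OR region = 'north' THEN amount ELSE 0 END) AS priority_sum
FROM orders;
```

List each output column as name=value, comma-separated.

store_count=1, priority_sum=2171

[store_count: channel IN ('store', 'app') AND priority <= 1]
order_id=800: ✗
order_id=801: ✗
order_id=802: ✗
order_id=803: ✗
order_id=804: ✗
order_id=805: ✓ → 1
order_id=806: ✗
order_id=807: ✗
order_id=808: ✗
store_count = COUNT(1) = 1
—
[priority_sum: priority BETWEEN 1 AND 4 OR region = 'north']
order_id=800: ✓ → 57
order_id=801: ✓ → 256
order_id=802: ✓ → 492
order_id=803: ✓ → 293
order_id=804: ✓ → 21
order_id=805: ✓ → 142
order_id=806: ✓ → 322
order_id=807: ✓ → 401
order_id=808: ✓ → 187
priority_sum = 57 + 256 + 492 + 293 + 21 + 142 + 322 + 401 + 187 = 2171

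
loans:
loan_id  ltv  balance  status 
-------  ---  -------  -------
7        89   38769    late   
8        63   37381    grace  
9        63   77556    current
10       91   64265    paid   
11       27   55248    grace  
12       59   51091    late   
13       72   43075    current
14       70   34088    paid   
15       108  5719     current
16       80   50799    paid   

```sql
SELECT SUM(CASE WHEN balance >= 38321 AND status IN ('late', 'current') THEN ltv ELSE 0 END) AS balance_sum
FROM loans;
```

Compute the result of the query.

loan_id=7: ✓ → 89
loan_id=8: ✗
loan_id=9: ✓ → 63
loan_id=10: ✗
loan_id=11: ✗
loan_id=12: ✓ → 59
loan_id=13: ✓ → 72
loan_id=14: ✗
loan_id=15: ✗
loan_id=16: ✗
balance_sum = 89 + 63 + 59 + 72 = 283

283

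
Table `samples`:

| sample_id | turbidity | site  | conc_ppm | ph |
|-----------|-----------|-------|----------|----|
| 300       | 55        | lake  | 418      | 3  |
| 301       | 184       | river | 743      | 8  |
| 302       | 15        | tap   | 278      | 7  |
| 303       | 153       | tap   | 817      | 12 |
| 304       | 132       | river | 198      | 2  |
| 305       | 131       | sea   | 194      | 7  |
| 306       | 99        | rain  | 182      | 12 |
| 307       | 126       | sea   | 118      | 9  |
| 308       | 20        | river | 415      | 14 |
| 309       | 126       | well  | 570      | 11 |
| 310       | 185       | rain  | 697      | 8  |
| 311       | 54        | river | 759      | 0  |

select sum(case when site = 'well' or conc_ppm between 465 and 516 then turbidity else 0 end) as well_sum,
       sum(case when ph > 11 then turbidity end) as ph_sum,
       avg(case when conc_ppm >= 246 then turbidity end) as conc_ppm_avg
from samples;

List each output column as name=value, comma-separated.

well_sum=126, ph_sum=272, conc_ppm_avg=99

[well_sum: site = 'well' or conc_ppm between 465 and 516]
sample_id=300: ✗
sample_id=301: ✗
sample_id=302: ✗
sample_id=303: ✗
sample_id=304: ✗
sample_id=305: ✗
sample_id=306: ✗
sample_id=307: ✗
sample_id=308: ✗
sample_id=309: ✓ → 126
sample_id=310: ✗
sample_id=311: ✗
well_sum = 126
—
[ph_sum: ph > 11]
sample_id=300: ✗
sample_id=301: ✗
sample_id=302: ✗
sample_id=303: ✓ → 153
sample_id=304: ✗
sample_id=305: ✗
sample_id=306: ✓ → 99
sample_id=307: ✗
sample_id=308: ✓ → 20
sample_id=309: ✗
sample_id=310: ✗
sample_id=311: ✗
ph_sum = 153 + 99 + 20 = 272
—
[conc_ppm_avg: conc_ppm >= 246]
sample_id=300: ✓ → 55
sample_id=301: ✓ → 184
sample_id=302: ✓ → 15
sample_id=303: ✓ → 153
sample_id=304: ✗
sample_id=305: ✗
sample_id=306: ✗
sample_id=307: ✗
sample_id=308: ✓ → 20
sample_id=309: ✓ → 126
sample_id=310: ✓ → 185
sample_id=311: ✓ → 54
conc_ppm_avg = (55 + 184 + 15 + 153 + 20 + 126 + 185 + 54) / 8 = 99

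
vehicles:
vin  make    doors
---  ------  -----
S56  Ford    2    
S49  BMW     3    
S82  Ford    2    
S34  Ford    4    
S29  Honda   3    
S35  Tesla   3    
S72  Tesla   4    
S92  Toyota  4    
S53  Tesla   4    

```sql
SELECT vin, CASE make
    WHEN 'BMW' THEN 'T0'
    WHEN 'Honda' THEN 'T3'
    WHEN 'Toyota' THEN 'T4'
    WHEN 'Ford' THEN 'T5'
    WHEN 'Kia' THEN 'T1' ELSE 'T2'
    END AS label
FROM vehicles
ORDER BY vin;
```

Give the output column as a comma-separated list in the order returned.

vin=S29: make='Honda' → T3
vin=S34: make='Ford' → T5
vin=S35: ELSE → T2
vin=S49: make='BMW' → T0
vin=S53: ELSE → T2
vin=S56: make='Ford' → T5
vin=S72: ELSE → T2
vin=S82: make='Ford' → T5
vin=S92: make='Toyota' → T4

T3, T5, T2, T0, T2, T5, T2, T5, T4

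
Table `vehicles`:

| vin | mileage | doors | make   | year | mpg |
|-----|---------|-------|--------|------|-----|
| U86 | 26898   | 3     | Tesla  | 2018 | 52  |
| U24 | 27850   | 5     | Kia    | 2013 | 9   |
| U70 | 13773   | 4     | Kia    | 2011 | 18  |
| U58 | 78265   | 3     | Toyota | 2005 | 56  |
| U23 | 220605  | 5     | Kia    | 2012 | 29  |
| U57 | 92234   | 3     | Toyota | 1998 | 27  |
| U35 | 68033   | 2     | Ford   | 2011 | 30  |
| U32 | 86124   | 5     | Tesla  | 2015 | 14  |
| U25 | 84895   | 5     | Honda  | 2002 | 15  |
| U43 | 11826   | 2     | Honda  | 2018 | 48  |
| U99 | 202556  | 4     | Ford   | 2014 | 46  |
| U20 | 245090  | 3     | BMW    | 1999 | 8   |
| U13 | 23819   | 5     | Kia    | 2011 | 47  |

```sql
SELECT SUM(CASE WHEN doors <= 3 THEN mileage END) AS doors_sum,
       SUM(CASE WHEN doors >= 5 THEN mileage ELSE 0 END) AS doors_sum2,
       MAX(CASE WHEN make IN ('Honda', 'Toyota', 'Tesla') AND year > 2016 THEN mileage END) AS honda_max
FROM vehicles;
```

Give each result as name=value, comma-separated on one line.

[doors_sum: doors <= 3]
vin=U86: ✓ → 26898
vin=U24: ✗
vin=U70: ✗
vin=U58: ✓ → 78265
vin=U23: ✗
vin=U57: ✓ → 92234
vin=U35: ✓ → 68033
vin=U32: ✗
vin=U25: ✗
vin=U43: ✓ → 11826
vin=U99: ✗
vin=U20: ✓ → 245090
vin=U13: ✗
doors_sum = 26898 + 78265 + 92234 + 68033 + 11826 + 245090 = 522346
—
[doors_sum2: doors >= 5]
vin=U86: ✗
vin=U24: ✓ → 27850
vin=U70: ✗
vin=U58: ✗
vin=U23: ✓ → 220605
vin=U57: ✗
vin=U35: ✗
vin=U32: ✓ → 86124
vin=U25: ✓ → 84895
vin=U43: ✗
vin=U99: ✗
vin=U20: ✗
vin=U13: ✓ → 23819
doors_sum2 = 27850 + 220605 + 86124 + 84895 + 23819 = 443293
—
[honda_max: make IN ('Honda', 'Toyota', 'Tesla') AND year > 2016]
vin=U86: ✓ → 26898
vin=U24: ✗
vin=U70: ✗
vin=U58: ✗
vin=U23: ✗
vin=U57: ✗
vin=U35: ✗
vin=U32: ✗
vin=U25: ✗
vin=U43: ✓ → 11826
vin=U99: ✗
vin=U20: ✗
vin=U13: ✗
honda_max = MAX(26898, 11826) = 26898

doors_sum=522346, doors_sum2=443293, honda_max=26898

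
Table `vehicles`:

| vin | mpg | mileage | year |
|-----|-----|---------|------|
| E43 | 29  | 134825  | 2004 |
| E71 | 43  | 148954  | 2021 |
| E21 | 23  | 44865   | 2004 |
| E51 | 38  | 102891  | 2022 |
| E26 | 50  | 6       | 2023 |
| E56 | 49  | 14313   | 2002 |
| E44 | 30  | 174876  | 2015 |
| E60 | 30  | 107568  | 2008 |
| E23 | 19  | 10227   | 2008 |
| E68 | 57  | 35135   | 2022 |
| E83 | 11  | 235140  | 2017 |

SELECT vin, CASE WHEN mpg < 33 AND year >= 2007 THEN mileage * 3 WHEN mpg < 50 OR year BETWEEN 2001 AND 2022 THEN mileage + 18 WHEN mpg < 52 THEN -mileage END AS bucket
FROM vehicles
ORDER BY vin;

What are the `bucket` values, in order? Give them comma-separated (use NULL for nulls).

44883, 30681, -6, 134843, 524628, 102909, 14331, 322704, 35153, 148972, 705420

vin=E21: mpg < 50 OR year BETWEEN 2001 AND 2022 → 44883
vin=E23: mpg < 33 AND year >= 2007 → 30681
vin=E26: mpg < 52 → -6
vin=E43: mpg < 50 OR year BETWEEN 2001 AND 2022 → 134843
vin=E44: mpg < 33 AND year >= 2007 → 524628
vin=E51: mpg < 50 OR year BETWEEN 2001 AND 2022 → 102909
vin=E56: mpg < 50 OR year BETWEEN 2001 AND 2022 → 14331
vin=E60: mpg < 33 AND year >= 2007 → 322704
vin=E68: mpg < 50 OR year BETWEEN 2001 AND 2022 → 35153
vin=E71: mpg < 50 OR year BETWEEN 2001 AND 2022 → 148972
vin=E83: mpg < 33 AND year >= 2007 → 705420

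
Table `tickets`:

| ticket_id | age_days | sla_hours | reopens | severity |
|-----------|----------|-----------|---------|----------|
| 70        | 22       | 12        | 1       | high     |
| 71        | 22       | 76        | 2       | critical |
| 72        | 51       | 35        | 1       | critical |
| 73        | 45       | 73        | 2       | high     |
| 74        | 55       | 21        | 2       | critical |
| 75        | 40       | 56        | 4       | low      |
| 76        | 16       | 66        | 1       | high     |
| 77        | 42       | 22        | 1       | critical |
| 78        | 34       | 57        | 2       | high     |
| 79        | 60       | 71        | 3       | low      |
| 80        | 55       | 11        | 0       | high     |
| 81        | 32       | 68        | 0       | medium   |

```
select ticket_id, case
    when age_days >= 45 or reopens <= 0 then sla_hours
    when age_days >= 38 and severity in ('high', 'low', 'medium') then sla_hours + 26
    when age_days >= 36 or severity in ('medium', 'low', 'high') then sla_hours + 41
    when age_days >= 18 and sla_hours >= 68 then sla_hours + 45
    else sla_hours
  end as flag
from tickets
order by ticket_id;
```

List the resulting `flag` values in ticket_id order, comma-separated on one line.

53, 121, 35, 73, 21, 82, 107, 63, 98, 71, 11, 68

ticket_id=70: age_days >= 36 or severity in ('medium', 'low', 'high') → 53
ticket_id=71: age_days >= 18 and sla_hours >= 68 → 121
ticket_id=72: age_days >= 45 or reopens <= 0 → 35
ticket_id=73: age_days >= 45 or reopens <= 0 → 73
ticket_id=74: age_days >= 45 or reopens <= 0 → 21
ticket_id=75: age_days >= 38 and severity in ('high', 'low', 'medium') → 82
ticket_id=76: age_days >= 36 or severity in ('medium', 'low', 'high') → 107
ticket_id=77: age_days >= 36 or severity in ('medium', 'low', 'high') → 63
ticket_id=78: age_days >= 36 or severity in ('medium', 'low', 'high') → 98
ticket_id=79: age_days >= 45 or reopens <= 0 → 71
ticket_id=80: age_days >= 45 or reopens <= 0 → 11
ticket_id=81: age_days >= 45 or reopens <= 0 → 68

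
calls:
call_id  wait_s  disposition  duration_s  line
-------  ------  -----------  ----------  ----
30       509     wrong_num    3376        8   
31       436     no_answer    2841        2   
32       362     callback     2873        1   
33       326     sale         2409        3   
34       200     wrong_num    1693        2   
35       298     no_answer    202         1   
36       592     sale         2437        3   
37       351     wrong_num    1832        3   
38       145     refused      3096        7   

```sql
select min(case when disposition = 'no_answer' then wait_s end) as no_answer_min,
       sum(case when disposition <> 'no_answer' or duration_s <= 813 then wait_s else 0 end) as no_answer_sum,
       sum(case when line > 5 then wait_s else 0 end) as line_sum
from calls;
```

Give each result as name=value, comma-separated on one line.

no_answer_min=298, no_answer_sum=2783, line_sum=654

[no_answer_min: disposition = 'no_answer']
call_id=30: ✗
call_id=31: ✓ → 436
call_id=32: ✗
call_id=33: ✗
call_id=34: ✗
call_id=35: ✓ → 298
call_id=36: ✗
call_id=37: ✗
call_id=38: ✗
no_answer_min = MIN(436, 298) = 298
—
[no_answer_sum: disposition <> 'no_answer' or duration_s <= 813]
call_id=30: ✓ → 509
call_id=31: ✗
call_id=32: ✓ → 362
call_id=33: ✓ → 326
call_id=34: ✓ → 200
call_id=35: ✓ → 298
call_id=36: ✓ → 592
call_id=37: ✓ → 351
call_id=38: ✓ → 145
no_answer_sum = 509 + 362 + 326 + 200 + 298 + 592 + 351 + 145 = 2783
—
[line_sum: line > 5]
call_id=30: ✓ → 509
call_id=31: ✗
call_id=32: ✗
call_id=33: ✗
call_id=34: ✗
call_id=35: ✗
call_id=36: ✗
call_id=37: ✗
call_id=38: ✓ → 145
line_sum = 509 + 145 = 654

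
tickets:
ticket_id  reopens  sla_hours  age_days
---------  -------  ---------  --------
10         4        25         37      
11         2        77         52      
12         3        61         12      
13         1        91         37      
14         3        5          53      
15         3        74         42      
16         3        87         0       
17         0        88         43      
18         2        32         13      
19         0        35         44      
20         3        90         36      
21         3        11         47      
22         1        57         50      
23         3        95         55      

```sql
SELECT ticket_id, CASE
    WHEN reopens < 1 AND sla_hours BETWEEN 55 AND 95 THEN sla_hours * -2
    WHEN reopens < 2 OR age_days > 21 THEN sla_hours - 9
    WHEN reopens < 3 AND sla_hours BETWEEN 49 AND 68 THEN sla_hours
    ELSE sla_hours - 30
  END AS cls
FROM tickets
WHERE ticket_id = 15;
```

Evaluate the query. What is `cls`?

ticket_id = 15: reopens=3, sla_hours=74, age_days=42.
reopens < 1 AND sla_hours BETWEEN 55 AND 95 → false
reopens < 2 OR age_days > 21 → true → 65

65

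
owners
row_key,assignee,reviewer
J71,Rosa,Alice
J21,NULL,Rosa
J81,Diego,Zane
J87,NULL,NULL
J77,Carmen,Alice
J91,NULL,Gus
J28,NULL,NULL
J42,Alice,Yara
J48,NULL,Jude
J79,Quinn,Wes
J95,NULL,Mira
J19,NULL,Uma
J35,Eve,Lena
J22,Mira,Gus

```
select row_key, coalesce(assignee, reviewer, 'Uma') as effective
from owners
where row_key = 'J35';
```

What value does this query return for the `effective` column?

row_key = J35: assignee=Eve, reviewer=Lena.
assignee=Eve → Eve

Eve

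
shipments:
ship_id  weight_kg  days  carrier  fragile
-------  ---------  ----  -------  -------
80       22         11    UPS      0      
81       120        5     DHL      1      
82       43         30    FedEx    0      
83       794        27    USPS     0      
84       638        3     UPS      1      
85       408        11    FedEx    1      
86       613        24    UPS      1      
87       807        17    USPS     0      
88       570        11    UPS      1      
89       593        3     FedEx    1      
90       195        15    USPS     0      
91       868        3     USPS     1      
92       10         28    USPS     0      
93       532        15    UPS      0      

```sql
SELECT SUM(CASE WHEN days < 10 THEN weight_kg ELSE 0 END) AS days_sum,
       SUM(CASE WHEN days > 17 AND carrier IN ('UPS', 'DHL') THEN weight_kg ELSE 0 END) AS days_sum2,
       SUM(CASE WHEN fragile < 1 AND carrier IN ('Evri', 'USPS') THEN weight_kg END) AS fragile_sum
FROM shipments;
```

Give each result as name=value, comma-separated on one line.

days_sum=2219, days_sum2=613, fragile_sum=1806

[days_sum: days < 10]
ship_id=80: ✗
ship_id=81: ✓ → 120
ship_id=82: ✗
ship_id=83: ✗
ship_id=84: ✓ → 638
ship_id=85: ✗
ship_id=86: ✗
ship_id=87: ✗
ship_id=88: ✗
ship_id=89: ✓ → 593
ship_id=90: ✗
ship_id=91: ✓ → 868
ship_id=92: ✗
ship_id=93: ✗
days_sum = 120 + 638 + 593 + 868 = 2219
—
[days_sum2: days > 17 AND carrier IN ('UPS', 'DHL')]
ship_id=80: ✗
ship_id=81: ✗
ship_id=82: ✗
ship_id=83: ✗
ship_id=84: ✗
ship_id=85: ✗
ship_id=86: ✓ → 613
ship_id=87: ✗
ship_id=88: ✗
ship_id=89: ✗
ship_id=90: ✗
ship_id=91: ✗
ship_id=92: ✗
ship_id=93: ✗
days_sum2 = 613
—
[fragile_sum: fragile < 1 AND carrier IN ('Evri', 'USPS')]
ship_id=80: ✗
ship_id=81: ✗
ship_id=82: ✗
ship_id=83: ✓ → 794
ship_id=84: ✗
ship_id=85: ✗
ship_id=86: ✗
ship_id=87: ✓ → 807
ship_id=88: ✗
ship_id=89: ✗
ship_id=90: ✓ → 195
ship_id=91: ✗
ship_id=92: ✓ → 10
ship_id=93: ✗
fragile_sum = 794 + 807 + 195 + 10 = 1806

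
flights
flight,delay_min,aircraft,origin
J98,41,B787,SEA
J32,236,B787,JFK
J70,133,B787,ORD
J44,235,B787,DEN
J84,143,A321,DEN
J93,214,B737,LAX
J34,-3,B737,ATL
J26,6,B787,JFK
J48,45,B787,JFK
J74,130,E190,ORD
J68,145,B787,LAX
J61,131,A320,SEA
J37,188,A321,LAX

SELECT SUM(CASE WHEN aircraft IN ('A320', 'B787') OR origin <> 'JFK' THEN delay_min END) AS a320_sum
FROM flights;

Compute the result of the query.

1644

flight=J98: ✓ → 41
flight=J32: ✓ → 236
flight=J70: ✓ → 133
flight=J44: ✓ → 235
flight=J84: ✓ → 143
flight=J93: ✓ → 214
flight=J34: ✓ → -3
flight=J26: ✓ → 6
flight=J48: ✓ → 45
flight=J74: ✓ → 130
flight=J68: ✓ → 145
flight=J61: ✓ → 131
flight=J37: ✓ → 188
a320_sum = 41 + 236 + 133 + 235 + 143 + 214 + -3 + 6 + 45 + 130 + 145 + 131 + 188 = 1644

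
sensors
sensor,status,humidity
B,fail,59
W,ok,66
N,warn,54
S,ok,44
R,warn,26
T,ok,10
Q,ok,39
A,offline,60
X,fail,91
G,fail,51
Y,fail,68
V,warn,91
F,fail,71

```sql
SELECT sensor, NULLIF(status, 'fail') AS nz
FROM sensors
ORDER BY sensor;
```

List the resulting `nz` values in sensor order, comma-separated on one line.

sensor=A: status=offline vs fail: differ → offline
sensor=B: status=fail vs fail: equal → NULL
sensor=F: status=fail vs fail: equal → NULL
sensor=G: status=fail vs fail: equal → NULL
sensor=N: status=warn vs fail: differ → warn
sensor=Q: status=ok vs fail: differ → ok
sensor=R: status=warn vs fail: differ → warn
sensor=S: status=ok vs fail: differ → ok
sensor=T: status=ok vs fail: differ → ok
sensor=V: status=warn vs fail: differ → warn
sensor=W: status=ok vs fail: differ → ok
sensor=X: status=fail vs fail: equal → NULL
sensor=Y: status=fail vs fail: equal → NULL

offline, NULL, NULL, NULL, warn, ok, warn, ok, ok, warn, ok, NULL, NULL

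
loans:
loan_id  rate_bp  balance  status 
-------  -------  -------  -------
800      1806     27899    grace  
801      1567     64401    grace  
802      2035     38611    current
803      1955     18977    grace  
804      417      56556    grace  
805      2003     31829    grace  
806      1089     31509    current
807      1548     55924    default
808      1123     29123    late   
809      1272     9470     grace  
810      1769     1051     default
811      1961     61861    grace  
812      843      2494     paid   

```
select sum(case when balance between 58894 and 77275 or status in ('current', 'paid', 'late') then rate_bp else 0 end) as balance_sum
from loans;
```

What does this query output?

8618

loan_id=800: ✗
loan_id=801: ✓ → 1567
loan_id=802: ✓ → 2035
loan_id=803: ✗
loan_id=804: ✗
loan_id=805: ✗
loan_id=806: ✓ → 1089
loan_id=807: ✗
loan_id=808: ✓ → 1123
loan_id=809: ✗
loan_id=810: ✗
loan_id=811: ✓ → 1961
loan_id=812: ✓ → 843
balance_sum = 1567 + 2035 + 1089 + 1123 + 1961 + 843 = 8618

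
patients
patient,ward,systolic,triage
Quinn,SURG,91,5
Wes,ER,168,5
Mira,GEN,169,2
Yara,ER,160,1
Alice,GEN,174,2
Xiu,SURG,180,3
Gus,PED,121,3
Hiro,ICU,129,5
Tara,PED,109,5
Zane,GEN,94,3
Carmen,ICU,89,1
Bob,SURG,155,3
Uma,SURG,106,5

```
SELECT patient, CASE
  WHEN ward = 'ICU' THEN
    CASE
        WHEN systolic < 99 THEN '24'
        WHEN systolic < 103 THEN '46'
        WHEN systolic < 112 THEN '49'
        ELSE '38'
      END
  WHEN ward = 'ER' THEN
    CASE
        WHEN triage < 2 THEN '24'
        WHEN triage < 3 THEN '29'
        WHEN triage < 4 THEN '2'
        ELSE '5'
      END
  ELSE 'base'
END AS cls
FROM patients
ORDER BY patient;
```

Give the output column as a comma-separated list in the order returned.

patient=Alice: ward='GEN' → outer ELSE → base
patient=Bob: ward='SURG' → outer ELSE → base
patient=Carmen: ward='ICU' → inner[systolic < 99] → 24
patient=Gus: ward='PED' → outer ELSE → base
patient=Hiro: ward='ICU' → inner[ELSE] → 38
patient=Mira: ward='GEN' → outer ELSE → base
patient=Quinn: ward='SURG' → outer ELSE → base
patient=Tara: ward='PED' → outer ELSE → base
patient=Uma: ward='SURG' → outer ELSE → base
patient=Wes: ward='ER' → inner[ELSE] → 5
patient=Xiu: ward='SURG' → outer ELSE → base
patient=Yara: ward='ER' → inner[triage < 2] → 24
patient=Zane: ward='GEN' → outer ELSE → base

base, base, 24, base, 38, base, base, base, base, 5, base, 24, base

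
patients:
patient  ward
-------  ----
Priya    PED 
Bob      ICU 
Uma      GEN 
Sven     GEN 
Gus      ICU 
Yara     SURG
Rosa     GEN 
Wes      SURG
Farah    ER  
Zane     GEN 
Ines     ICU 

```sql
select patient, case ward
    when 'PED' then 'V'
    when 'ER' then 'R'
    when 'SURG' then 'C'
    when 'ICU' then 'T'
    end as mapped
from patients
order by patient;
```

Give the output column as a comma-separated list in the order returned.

T, R, T, T, V, NULL, NULL, NULL, C, C, NULL

patient=Bob: ward='ICU' → T
patient=Farah: ward='ER' → R
patient=Gus: ward='ICU' → T
patient=Ines: ward='ICU' → T
patient=Priya: ward='PED' → V
patient=Rosa: (no match → NULL) → NULL
patient=Sven: (no match → NULL) → NULL
patient=Uma: (no match → NULL) → NULL
patient=Wes: ward='SURG' → C
patient=Yara: ward='SURG' → C
patient=Zane: (no match → NULL) → NULL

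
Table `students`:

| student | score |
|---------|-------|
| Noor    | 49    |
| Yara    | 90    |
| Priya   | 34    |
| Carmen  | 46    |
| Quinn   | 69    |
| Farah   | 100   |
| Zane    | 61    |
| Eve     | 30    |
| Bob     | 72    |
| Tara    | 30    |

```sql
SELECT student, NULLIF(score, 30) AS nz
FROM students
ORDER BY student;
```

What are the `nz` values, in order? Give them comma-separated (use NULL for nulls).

72, 46, NULL, 100, 49, 34, 69, NULL, 90, 61

student=Bob: score=72 vs 30: differ → 72
student=Carmen: score=46 vs 30: differ → 46
student=Eve: score=30 vs 30: equal → NULL
student=Farah: score=100 vs 30: differ → 100
student=Noor: score=49 vs 30: differ → 49
student=Priya: score=34 vs 30: differ → 34
student=Quinn: score=69 vs 30: differ → 69
student=Tara: score=30 vs 30: equal → NULL
student=Yara: score=90 vs 30: differ → 90
student=Zane: score=61 vs 30: differ → 61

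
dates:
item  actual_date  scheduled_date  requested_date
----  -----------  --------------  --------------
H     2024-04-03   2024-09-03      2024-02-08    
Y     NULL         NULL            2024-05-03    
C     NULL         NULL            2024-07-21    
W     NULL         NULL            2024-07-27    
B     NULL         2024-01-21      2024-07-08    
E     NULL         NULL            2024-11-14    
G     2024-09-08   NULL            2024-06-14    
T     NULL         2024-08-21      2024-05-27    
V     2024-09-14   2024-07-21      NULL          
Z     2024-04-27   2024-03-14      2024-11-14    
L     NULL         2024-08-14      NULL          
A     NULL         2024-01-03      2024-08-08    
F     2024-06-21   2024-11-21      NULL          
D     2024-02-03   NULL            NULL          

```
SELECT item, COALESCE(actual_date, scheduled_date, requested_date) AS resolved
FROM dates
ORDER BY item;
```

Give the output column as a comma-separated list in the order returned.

item=A: actual_date=NULL, scheduled_date=2024-01-03 → 2024-01-03
item=B: actual_date=NULL, scheduled_date=2024-01-21 → 2024-01-21
item=C: actual_date=NULL, scheduled_date=NULL, requested_date=2024-07-21 → 2024-07-21
item=D: actual_date=2024-02-03 → 2024-02-03
item=E: actual_date=NULL, scheduled_date=NULL, requested_date=2024-11-14 → 2024-11-14
item=F: actual_date=2024-06-21 → 2024-06-21
item=G: actual_date=2024-09-08 → 2024-09-08
item=H: actual_date=2024-04-03 → 2024-04-03
item=L: actual_date=NULL, scheduled_date=2024-08-14 → 2024-08-14
item=T: actual_date=NULL, scheduled_date=2024-08-21 → 2024-08-21
item=V: actual_date=2024-09-14 → 2024-09-14
item=W: actual_date=NULL, scheduled_date=NULL, requested_date=2024-07-27 → 2024-07-27
item=Y: actual_date=NULL, scheduled_date=NULL, requested_date=2024-05-03 → 2024-05-03
item=Z: actual_date=2024-04-27 → 2024-04-27

2024-01-03, 2024-01-21, 2024-07-21, 2024-02-03, 2024-11-14, 2024-06-21, 2024-09-08, 2024-04-03, 2024-08-14, 2024-08-21, 2024-09-14, 2024-07-27, 2024-05-03, 2024-04-27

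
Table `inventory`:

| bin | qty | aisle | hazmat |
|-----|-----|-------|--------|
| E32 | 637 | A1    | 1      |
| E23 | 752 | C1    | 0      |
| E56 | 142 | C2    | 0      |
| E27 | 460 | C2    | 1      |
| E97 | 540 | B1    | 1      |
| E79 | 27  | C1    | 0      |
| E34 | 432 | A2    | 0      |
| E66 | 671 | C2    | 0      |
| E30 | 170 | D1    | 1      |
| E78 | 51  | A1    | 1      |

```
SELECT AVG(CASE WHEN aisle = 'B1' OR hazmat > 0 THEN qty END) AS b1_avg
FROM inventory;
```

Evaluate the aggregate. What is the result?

371.6

bin=E32: ✓ → 637
bin=E23: ✗
bin=E56: ✗
bin=E27: ✓ → 460
bin=E97: ✓ → 540
bin=E79: ✗
bin=E34: ✗
bin=E66: ✗
bin=E30: ✓ → 170
bin=E78: ✓ → 51
b1_avg = (637 + 460 + 540 + 170 + 51) / 5 = 371.6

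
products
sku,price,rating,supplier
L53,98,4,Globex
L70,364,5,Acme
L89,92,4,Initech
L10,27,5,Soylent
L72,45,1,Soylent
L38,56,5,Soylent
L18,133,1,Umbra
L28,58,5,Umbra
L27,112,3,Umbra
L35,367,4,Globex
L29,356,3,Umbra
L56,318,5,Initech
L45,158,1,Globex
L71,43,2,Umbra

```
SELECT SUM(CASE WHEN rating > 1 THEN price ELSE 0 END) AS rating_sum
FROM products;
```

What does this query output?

1891

sku=L53: ✓ → 98
sku=L70: ✓ → 364
sku=L89: ✓ → 92
sku=L10: ✓ → 27
sku=L72: ✗
sku=L38: ✓ → 56
sku=L18: ✗
sku=L28: ✓ → 58
sku=L27: ✓ → 112
sku=L35: ✓ → 367
sku=L29: ✓ → 356
sku=L56: ✓ → 318
sku=L45: ✗
sku=L71: ✓ → 43
rating_sum = 98 + 364 + 92 + 27 + 56 + 58 + 112 + 367 + 356 + 318 + 43 = 1891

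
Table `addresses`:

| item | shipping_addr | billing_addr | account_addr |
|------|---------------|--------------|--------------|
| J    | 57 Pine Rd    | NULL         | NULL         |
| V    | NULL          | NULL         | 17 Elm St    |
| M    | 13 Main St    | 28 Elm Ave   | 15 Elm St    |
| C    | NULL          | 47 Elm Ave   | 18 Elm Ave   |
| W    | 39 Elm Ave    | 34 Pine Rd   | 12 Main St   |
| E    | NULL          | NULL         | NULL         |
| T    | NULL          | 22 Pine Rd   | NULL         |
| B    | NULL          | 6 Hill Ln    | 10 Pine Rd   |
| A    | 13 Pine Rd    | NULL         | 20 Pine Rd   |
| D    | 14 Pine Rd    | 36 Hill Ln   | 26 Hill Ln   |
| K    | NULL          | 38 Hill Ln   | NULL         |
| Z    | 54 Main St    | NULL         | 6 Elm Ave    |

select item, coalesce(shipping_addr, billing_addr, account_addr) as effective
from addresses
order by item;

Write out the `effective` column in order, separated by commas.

13 Pine Rd, 6 Hill Ln, 47 Elm Ave, 14 Pine Rd, NULL, 57 Pine Rd, 38 Hill Ln, 13 Main St, 22 Pine Rd, 17 Elm St, 39 Elm Ave, 54 Main St

item=A: shipping_addr=13 Pine Rd → 13 Pine Rd
item=B: shipping_addr=NULL, billing_addr=6 Hill Ln → 6 Hill Ln
item=C: shipping_addr=NULL, billing_addr=47 Elm Ave → 47 Elm Ave
item=D: shipping_addr=14 Pine Rd → 14 Pine Rd
item=E: shipping_addr=NULL, billing_addr=NULL, account_addr=NULL (all NULL) → NULL
item=J: shipping_addr=57 Pine Rd → 57 Pine Rd
item=K: shipping_addr=NULL, billing_addr=38 Hill Ln → 38 Hill Ln
item=M: shipping_addr=13 Main St → 13 Main St
item=T: shipping_addr=NULL, billing_addr=22 Pine Rd → 22 Pine Rd
item=V: shipping_addr=NULL, billing_addr=NULL, account_addr=17 Elm St → 17 Elm St
item=W: shipping_addr=39 Elm Ave → 39 Elm Ave
item=Z: shipping_addr=54 Main St → 54 Main St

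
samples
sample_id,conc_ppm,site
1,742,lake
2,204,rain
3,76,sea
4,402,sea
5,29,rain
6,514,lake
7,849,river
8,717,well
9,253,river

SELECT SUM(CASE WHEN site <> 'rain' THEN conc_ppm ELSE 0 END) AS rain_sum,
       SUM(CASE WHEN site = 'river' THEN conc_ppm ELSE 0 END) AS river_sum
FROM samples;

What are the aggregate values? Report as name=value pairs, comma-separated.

rain_sum=3553, river_sum=1102

[rain_sum: site <> 'rain']
sample_id=1: ✓ → 742
sample_id=2: ✗
sample_id=3: ✓ → 76
sample_id=4: ✓ → 402
sample_id=5: ✗
sample_id=6: ✓ → 514
sample_id=7: ✓ → 849
sample_id=8: ✓ → 717
sample_id=9: ✓ → 253
rain_sum = 742 + 76 + 402 + 514 + 849 + 717 + 253 = 3553
—
[river_sum: site = 'river']
sample_id=1: ✗
sample_id=2: ✗
sample_id=3: ✗
sample_id=4: ✗
sample_id=5: ✗
sample_id=6: ✗
sample_id=7: ✓ → 849
sample_id=8: ✗
sample_id=9: ✓ → 253
river_sum = 849 + 253 = 1102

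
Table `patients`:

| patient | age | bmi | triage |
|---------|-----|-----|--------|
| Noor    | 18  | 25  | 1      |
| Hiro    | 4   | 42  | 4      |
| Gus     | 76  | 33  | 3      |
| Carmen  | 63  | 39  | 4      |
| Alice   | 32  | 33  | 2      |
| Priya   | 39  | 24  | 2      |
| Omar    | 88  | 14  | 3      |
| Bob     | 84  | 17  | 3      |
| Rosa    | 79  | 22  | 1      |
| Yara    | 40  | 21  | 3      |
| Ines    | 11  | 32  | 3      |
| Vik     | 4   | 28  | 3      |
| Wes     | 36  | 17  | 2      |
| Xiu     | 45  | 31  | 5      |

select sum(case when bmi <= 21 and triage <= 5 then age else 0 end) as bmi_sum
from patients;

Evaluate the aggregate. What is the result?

248

patient=Noor: ✗
patient=Hiro: ✗
patient=Gus: ✗
patient=Carmen: ✗
patient=Alice: ✗
patient=Priya: ✗
patient=Omar: ✓ → 88
patient=Bob: ✓ → 84
patient=Rosa: ✗
patient=Yara: ✓ → 40
patient=Ines: ✗
patient=Vik: ✗
patient=Wes: ✓ → 36
patient=Xiu: ✗
bmi_sum = 88 + 84 + 40 + 36 = 248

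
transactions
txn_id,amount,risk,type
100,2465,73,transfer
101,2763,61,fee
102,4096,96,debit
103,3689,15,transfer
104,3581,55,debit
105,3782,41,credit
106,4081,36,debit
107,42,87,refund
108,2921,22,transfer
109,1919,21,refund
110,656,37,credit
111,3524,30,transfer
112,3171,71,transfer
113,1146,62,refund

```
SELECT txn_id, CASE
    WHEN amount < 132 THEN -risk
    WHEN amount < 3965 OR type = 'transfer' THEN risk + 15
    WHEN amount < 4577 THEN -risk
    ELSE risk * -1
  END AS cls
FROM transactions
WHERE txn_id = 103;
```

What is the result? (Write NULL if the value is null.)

txn_id = 103: amount=3689, risk=15, type=transfer.
amount < 132 → false
amount < 3965 OR type = 'transfer' → true → 30

30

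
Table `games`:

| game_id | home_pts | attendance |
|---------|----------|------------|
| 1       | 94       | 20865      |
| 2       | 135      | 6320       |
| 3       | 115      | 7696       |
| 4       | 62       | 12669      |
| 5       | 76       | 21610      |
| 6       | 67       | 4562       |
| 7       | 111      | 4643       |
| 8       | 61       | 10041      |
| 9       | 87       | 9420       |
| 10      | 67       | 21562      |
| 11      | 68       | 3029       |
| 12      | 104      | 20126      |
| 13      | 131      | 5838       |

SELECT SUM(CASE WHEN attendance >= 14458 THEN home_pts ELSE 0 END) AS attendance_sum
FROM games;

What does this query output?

341

game_id=1: ✓ → 94
game_id=2: ✗
game_id=3: ✗
game_id=4: ✗
game_id=5: ✓ → 76
game_id=6: ✗
game_id=7: ✗
game_id=8: ✗
game_id=9: ✗
game_id=10: ✓ → 67
game_id=11: ✗
game_id=12: ✓ → 104
game_id=13: ✗
attendance_sum = 94 + 76 + 67 + 104 = 341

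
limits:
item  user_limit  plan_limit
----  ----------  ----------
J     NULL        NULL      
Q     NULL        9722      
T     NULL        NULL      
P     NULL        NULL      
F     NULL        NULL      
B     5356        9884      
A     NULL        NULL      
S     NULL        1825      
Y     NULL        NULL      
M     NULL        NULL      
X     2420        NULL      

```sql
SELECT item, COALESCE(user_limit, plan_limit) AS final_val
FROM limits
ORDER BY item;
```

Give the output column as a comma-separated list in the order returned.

item=A: user_limit=NULL, plan_limit=NULL (all NULL) → NULL
item=B: user_limit=5356 → 5356
item=F: user_limit=NULL, plan_limit=NULL (all NULL) → NULL
item=J: user_limit=NULL, plan_limit=NULL (all NULL) → NULL
item=M: user_limit=NULL, plan_limit=NULL (all NULL) → NULL
item=P: user_limit=NULL, plan_limit=NULL (all NULL) → NULL
item=Q: user_limit=NULL, plan_limit=9722 → 9722
item=S: user_limit=NULL, plan_limit=1825 → 1825
item=T: user_limit=NULL, plan_limit=NULL (all NULL) → NULL
item=X: user_limit=2420 → 2420
item=Y: user_limit=NULL, plan_limit=NULL (all NULL) → NULL

NULL, 5356, NULL, NULL, NULL, NULL, 9722, 1825, NULL, 2420, NULL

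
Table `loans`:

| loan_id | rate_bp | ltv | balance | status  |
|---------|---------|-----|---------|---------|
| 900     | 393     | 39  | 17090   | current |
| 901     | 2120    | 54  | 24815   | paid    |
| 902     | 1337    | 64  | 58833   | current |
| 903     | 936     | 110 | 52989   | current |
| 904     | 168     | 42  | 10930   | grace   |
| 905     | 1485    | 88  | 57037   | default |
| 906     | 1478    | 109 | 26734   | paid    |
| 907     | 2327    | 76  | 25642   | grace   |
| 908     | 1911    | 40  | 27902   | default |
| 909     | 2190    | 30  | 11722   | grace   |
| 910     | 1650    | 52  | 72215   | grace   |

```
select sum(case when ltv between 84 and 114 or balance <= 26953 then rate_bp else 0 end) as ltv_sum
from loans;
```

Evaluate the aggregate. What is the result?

11097

loan_id=900: ✓ → 393
loan_id=901: ✓ → 2120
loan_id=902: ✗
loan_id=903: ✓ → 936
loan_id=904: ✓ → 168
loan_id=905: ✓ → 1485
loan_id=906: ✓ → 1478
loan_id=907: ✓ → 2327
loan_id=908: ✗
loan_id=909: ✓ → 2190
loan_id=910: ✗
ltv_sum = 393 + 2120 + 936 + 168 + 1485 + 1478 + 2327 + 2190 = 11097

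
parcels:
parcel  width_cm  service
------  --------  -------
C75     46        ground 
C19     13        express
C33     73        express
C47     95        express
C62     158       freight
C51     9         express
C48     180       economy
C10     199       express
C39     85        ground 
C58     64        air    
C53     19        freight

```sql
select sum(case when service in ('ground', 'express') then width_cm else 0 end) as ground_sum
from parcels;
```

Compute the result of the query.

parcel=C75: ✓ → 46
parcel=C19: ✓ → 13
parcel=C33: ✓ → 73
parcel=C47: ✓ → 95
parcel=C62: ✗
parcel=C51: ✓ → 9
parcel=C48: ✗
parcel=C10: ✓ → 199
parcel=C39: ✓ → 85
parcel=C58: ✗
parcel=C53: ✗
ground_sum = 46 + 13 + 73 + 95 + 9 + 199 + 85 = 520

520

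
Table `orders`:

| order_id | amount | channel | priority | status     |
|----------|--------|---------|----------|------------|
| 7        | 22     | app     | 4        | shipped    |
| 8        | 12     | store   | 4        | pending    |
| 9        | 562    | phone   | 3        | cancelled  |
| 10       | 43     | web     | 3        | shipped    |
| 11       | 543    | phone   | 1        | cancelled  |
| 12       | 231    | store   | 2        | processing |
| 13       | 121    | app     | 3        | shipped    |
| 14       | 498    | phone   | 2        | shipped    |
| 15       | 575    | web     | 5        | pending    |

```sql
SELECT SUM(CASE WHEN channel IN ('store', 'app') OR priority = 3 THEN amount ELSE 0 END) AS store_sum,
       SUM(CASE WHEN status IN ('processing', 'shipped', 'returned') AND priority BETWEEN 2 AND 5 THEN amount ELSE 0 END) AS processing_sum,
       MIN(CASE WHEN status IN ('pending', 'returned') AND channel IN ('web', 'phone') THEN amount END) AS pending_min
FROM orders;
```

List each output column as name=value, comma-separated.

[store_sum: channel IN ('store', 'app') OR priority = 3]
order_id=7: ✓ → 22
order_id=8: ✓ → 12
order_id=9: ✓ → 562
order_id=10: ✓ → 43
order_id=11: ✗
order_id=12: ✓ → 231
order_id=13: ✓ → 121
order_id=14: ✗
order_id=15: ✗
store_sum = 22 + 12 + 562 + 43 + 231 + 121 = 991
—
[processing_sum: status IN ('processing', 'shipped', 'returned') AND priority BETWEEN 2 AND 5]
order_id=7: ✓ → 22
order_id=8: ✗
order_id=9: ✗
order_id=10: ✓ → 43
order_id=11: ✗
order_id=12: ✓ → 231
order_id=13: ✓ → 121
order_id=14: ✓ → 498
order_id=15: ✗
processing_sum = 22 + 43 + 231 + 121 + 498 = 915
—
[pending_min: status IN ('pending', 'returned') AND channel IN ('web', 'phone')]
order_id=7: ✗
order_id=8: ✗
order_id=9: ✗
order_id=10: ✗
order_id=11: ✗
order_id=12: ✗
order_id=13: ✗
order_id=14: ✗
order_id=15: ✓ → 575
pending_min = MIN(575) = 575

store_sum=991, processing_sum=915, pending_min=575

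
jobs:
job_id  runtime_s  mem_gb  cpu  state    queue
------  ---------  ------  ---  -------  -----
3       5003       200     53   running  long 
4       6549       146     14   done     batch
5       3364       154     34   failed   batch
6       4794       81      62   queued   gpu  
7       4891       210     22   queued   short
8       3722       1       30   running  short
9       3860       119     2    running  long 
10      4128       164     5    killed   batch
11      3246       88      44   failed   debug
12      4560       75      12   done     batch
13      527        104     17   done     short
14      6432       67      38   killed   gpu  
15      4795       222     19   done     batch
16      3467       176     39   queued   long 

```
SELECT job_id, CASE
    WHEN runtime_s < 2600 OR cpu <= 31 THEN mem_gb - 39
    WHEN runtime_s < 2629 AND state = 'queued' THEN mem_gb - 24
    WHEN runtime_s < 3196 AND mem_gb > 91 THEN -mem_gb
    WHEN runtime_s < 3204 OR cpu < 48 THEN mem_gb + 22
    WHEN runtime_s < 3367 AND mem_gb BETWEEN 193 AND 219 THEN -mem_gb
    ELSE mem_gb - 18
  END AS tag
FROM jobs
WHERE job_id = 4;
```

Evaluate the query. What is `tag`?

107

job_id = 4: runtime_s=6549, mem_gb=146, cpu=14, state=done, queue=batch.
runtime_s < 2600 OR cpu <= 31 → true → 107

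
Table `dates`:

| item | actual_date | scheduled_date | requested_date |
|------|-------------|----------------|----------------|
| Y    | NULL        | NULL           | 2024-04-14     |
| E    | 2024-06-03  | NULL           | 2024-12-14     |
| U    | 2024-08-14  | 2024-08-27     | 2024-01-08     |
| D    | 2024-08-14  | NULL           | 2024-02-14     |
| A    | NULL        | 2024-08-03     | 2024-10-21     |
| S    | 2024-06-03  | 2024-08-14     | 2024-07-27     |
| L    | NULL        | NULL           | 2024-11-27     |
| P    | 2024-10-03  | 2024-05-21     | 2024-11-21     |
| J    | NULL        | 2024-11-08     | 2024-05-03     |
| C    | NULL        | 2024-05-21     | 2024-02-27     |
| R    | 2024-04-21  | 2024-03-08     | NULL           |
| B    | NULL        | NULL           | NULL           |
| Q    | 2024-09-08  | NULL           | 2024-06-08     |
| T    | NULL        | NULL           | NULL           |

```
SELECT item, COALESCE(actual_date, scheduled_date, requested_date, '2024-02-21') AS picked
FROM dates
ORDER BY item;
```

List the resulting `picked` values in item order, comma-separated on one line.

item=A: actual_date=NULL, scheduled_date=2024-08-03 → 2024-08-03
item=B: actual_date=NULL, scheduled_date=NULL, requested_date=NULL, → literal 2024-02-21 → 2024-02-21
item=C: actual_date=NULL, scheduled_date=2024-05-21 → 2024-05-21
item=D: actual_date=2024-08-14 → 2024-08-14
item=E: actual_date=2024-06-03 → 2024-06-03
item=J: actual_date=NULL, scheduled_date=2024-11-08 → 2024-11-08
item=L: actual_date=NULL, scheduled_date=NULL, requested_date=2024-11-27 → 2024-11-27
item=P: actual_date=2024-10-03 → 2024-10-03
item=Q: actual_date=2024-09-08 → 2024-09-08
item=R: actual_date=2024-04-21 → 2024-04-21
item=S: actual_date=2024-06-03 → 2024-06-03
item=T: actual_date=NULL, scheduled_date=NULL, requested_date=NULL, → literal 2024-02-21 → 2024-02-21
item=U: actual_date=2024-08-14 → 2024-08-14
item=Y: actual_date=NULL, scheduled_date=NULL, requested_date=2024-04-14 → 2024-04-14

2024-08-03, 2024-02-21, 2024-05-21, 2024-08-14, 2024-06-03, 2024-11-08, 2024-11-27, 2024-10-03, 2024-09-08, 2024-04-21, 2024-06-03, 2024-02-21, 2024-08-14, 2024-04-14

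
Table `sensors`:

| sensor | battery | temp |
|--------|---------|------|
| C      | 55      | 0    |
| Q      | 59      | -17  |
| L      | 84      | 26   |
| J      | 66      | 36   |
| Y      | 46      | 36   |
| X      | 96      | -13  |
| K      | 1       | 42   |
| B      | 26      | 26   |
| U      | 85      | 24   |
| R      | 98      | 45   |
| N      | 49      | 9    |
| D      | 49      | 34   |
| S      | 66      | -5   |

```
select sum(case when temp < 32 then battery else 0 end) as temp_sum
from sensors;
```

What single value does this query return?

sensor=C: ✓ → 55
sensor=Q: ✓ → 59
sensor=L: ✓ → 84
sensor=J: ✗
sensor=Y: ✗
sensor=X: ✓ → 96
sensor=K: ✗
sensor=B: ✓ → 26
sensor=U: ✓ → 85
sensor=R: ✗
sensor=N: ✓ → 49
sensor=D: ✗
sensor=S: ✓ → 66
temp_sum = 55 + 59 + 84 + 96 + 26 + 85 + 49 + 66 = 520

520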